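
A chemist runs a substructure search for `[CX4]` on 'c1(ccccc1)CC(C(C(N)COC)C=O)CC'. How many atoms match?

8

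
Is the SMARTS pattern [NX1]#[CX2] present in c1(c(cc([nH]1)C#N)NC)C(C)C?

The pattern [NX1]#[CX2] describes a nitrogen triple-bonded to a two-connected carbon — a nitrile.
The molecule carries a nitrile (-C#N), whose atoms satisfy every constraint of the query, so the pattern matches.

Yes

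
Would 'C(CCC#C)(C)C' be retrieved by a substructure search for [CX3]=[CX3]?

The pattern [CX3]=[CX3] describes a non-aromatic C=C double bond between two sp2 carbons — an alkene.
The closest candidate here is an ethynyl group (-C#CH), but the C-C bond is a triple bond, not a double bond. No other fragment satisfies the full query, so there is no match.

No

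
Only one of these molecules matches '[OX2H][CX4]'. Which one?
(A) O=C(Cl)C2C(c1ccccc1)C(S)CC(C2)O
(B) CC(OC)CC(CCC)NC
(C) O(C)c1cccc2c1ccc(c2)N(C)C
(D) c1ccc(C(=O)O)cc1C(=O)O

[OX2H][CX4] describes a hydroxyl oxygen bound to an sp3 (X4) carbon (an aliphatic alcohol).
(A) contains a hydroxyl group (-OH), which satisfies every atom and bond constraint.
(B) has a methoxy ether (-OCH3) but the oxygen has H0 (ether), not H1.
(C) has a methoxy ether (-OCH3) but the oxygen has H0 (ether), not H1.
(D) has a carboxylic acid group (-C(=O)OH) but the -OH is on a CX3 carbonyl carbon, not a CX4 carbon.
So the answer is (A).

A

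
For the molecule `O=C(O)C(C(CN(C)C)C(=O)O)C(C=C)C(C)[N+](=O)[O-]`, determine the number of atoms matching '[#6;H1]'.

5

The query [#6;H1] means: any carbon bearing exactly one hydrogen.
Check the 20 heavy atoms by environment: 3× C (H3) → no; 5× C (H1) → match; 2× C (H2) → no; 1× N (charge +1, H0) → no; 1× O (charge -1, H0) → no; 3× O (H0) → no; 1× N (H0) → no; 2× C (H0) → no; 2× O (H1) → no.
That gives 5 matching atoms.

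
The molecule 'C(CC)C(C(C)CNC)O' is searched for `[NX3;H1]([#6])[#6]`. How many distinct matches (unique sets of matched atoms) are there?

1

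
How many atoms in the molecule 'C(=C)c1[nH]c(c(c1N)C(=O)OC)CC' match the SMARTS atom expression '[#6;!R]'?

The query [#6;!R] means: carbon not in any ring.
Check the 14 heavy atoms by environment: 1× n (aromatic, in 5-ring) → no; 4× c (aromatic, in 5-ring) → no; 6× C (acyclic) → match; 1× N (acyclic) → no; 2× O (acyclic) → no.
That gives 6 matching atoms.

6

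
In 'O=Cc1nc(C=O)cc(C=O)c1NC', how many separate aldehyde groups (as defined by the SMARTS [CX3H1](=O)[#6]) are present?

3

[CX3H1](=O)[#6] is the SMARTS for an aldehyde: an sp2 carbon with one H, double-bonded to O and single-bonded to carbon.
The molecule carries 3 separate instances of an aldehyde (-CHO) meeting every constraint; each maps to a distinct set of atoms, giving 3 matches.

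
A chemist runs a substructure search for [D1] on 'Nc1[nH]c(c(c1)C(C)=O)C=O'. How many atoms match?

4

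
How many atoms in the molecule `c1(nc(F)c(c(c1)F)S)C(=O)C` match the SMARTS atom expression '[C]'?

2

Check the 12 heavy atoms by environment: 1× n (aromatic) → no; 5× c (aromatic) → no; 2× F → no; 1× S → no; 2× C → match; 1× O → no.
That gives 2 matching atoms.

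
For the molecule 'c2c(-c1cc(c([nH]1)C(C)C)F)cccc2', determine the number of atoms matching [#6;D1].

The query [#6;D1] means: carbon bonded to exactly one heavy atom.
Check the 15 heavy atoms by environment: 1× n (aromatic, D2) → no; 4× c (aromatic, D3) → no; 6× c (aromatic, D2) → no; 1× F (D1) → no; 1× C (D3) → no; 2× C (D1) → match.
That gives 2 matching atoms.

2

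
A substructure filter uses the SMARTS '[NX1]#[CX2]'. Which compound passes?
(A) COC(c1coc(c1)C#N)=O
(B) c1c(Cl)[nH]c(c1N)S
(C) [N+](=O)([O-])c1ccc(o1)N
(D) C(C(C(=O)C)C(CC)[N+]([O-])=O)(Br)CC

[NX1]#[CX2] describes a nitrogen triple-bonded to a two-connected carbon (a nitrile).
(A) contains a nitrile (-C#N), which satisfies every atom and bond constraint.
(B) has a primary amino group (-NH2) but the nitrogen is NX3 (three connections), not NX1 triple-bonded.
(C) has a nitro group (-[N+](=O)[O-]) but there is no C#N triple bond.
(D) has a nitro group (-[N+](=O)[O-]) but there is no C#N triple bond.
So the answer is (A).

A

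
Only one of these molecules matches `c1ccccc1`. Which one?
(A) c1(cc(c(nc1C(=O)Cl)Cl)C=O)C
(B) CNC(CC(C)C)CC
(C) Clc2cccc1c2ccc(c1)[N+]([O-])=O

c1ccccc1 describes six aromatic carbons in a ring (a benzene ring).
(A) has a methyl group (-CH3) but no six-membered all-carbon aromatic ring is present.
(B) has a methyl group (-CH3) but no six-membered all-carbon aromatic ring is present.
(C) contains the required atom environment, so the pattern matches.
So the answer is (C).

C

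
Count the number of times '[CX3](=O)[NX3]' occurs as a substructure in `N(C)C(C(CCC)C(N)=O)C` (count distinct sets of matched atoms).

[CX3](=O)[NX3] is the SMARTS for an amide: a carbonyl carbon bonded to a trivalent nitrogen.
Exactly one fragment in the molecule meets all constraints, giving 1 match.

1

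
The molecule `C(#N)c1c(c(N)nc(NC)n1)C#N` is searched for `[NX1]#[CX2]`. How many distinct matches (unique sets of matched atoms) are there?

2

[NX1]#[CX2] is the SMARTS for a nitrile: a nitrogen triple-bonded to a two-connected carbon.
The molecule carries 2 separate instances of a nitrile (-C#N) meeting every constraint; each maps to a distinct set of atoms, giving 2 matches.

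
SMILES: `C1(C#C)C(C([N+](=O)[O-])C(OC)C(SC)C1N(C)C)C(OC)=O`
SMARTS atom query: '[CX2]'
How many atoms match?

Check the 22 heavy atoms by environment: 11× C (X4) → no; 1× N (X3) → no; 2× O (X2) → no; 1× S (X2) → no; 2× C (X2) → match; 1× C (X3) → no; 2× O (X1) → no; 1× N (charge +1, X3) → no; 1× O (charge -1, X1) → no.
That gives 2 matching atoms.

2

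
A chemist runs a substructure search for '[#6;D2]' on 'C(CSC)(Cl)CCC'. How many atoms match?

The query [#6;D2] means: any carbon bonded to exactly two heavy atoms.
Check the 8 heavy atoms by environment: 3× C (D2) → match; 1× C (D3) → no; 2× C (D1) → no; 1× S (D2) → no; 1× Cl (D1) → no.
That gives 3 matching atoms.

3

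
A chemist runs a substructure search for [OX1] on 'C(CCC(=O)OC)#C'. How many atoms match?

1

The query [OX1] means: aliphatic oxygen with one total connection — typically a carbonyl =O or an oxide.
Check the 8 heavy atoms by environment: 3× C (X4) → no; 1× C (X3) → no; 1× O (X1) → match; 1× O (X2) → no; 2× C (X2) → no.
That gives 1 matching atom.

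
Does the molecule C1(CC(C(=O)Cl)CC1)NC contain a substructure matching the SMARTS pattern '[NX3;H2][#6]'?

No

The pattern [NX3;H2][#6] describes a trivalent nitrogen with two H attached to carbon — a primary amine.
The closest candidate here is an N-methylamino group (-NHCH3), but the nitrogen bears two carbons and only one H (H1), not H2. No other fragment satisfies the full query, so there is no match.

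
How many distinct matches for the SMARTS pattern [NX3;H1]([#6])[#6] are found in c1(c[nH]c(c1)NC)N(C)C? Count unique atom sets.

[NX3;H1]([#6])[#6] is the SMARTS for a secondary amine: a trivalent nitrogen with one H, bonded to two carbons.
Exactly one fragment in the molecule meets all constraints, giving 1 match.

1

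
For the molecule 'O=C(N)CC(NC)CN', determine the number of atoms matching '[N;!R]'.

3

The query [N;!R] means: aliphatic nitrogen not in a ring.
Check the 9 heavy atoms by environment: 5× C (acyclic) → no; 3× N (acyclic) → match; 1× O (acyclic) → no.
That gives 3 matching atoms.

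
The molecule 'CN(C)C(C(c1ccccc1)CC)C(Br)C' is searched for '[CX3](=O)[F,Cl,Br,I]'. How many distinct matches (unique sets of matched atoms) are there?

0

[CX3](=O)[F,Cl,Br,I] is the SMARTS for an acyl halide: a carbonyl carbon bonded to a halogen.
No fragment in the molecule satisfies every constraint, giving 0 matches.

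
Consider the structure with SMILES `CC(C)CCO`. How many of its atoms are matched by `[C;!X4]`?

Check the 6 heavy atoms by environment: 5× C (X4) → no; 1× O (X2) → no.
No environment satisfies the query, so 0 matching atoms.

0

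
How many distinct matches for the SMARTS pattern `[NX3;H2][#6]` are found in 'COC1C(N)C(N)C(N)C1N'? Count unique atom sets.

4

[NX3;H2][#6] is the SMARTS for a primary amine: a trivalent nitrogen with two H attached to carbon.
The molecule carries 4 separate instances of a primary amino group (-NH2) meeting every constraint; each maps to a distinct set of atoms, giving 4 matches.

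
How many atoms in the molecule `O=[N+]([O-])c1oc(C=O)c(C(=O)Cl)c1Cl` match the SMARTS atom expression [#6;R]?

4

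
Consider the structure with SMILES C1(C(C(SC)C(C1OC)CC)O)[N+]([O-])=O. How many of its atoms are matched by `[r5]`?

5

Check the 15 heavy atoms by environment: 5× C (in 5-ring) → match; 3× O (acyclic) → no; 1× S (acyclic) → no; 4× C (acyclic) → no; 1× N (charge +1, acyclic) → no; 1× O (charge -1, acyclic) → no.
That gives 5 matching atoms.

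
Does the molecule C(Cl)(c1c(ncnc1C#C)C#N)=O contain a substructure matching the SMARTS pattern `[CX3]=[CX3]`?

No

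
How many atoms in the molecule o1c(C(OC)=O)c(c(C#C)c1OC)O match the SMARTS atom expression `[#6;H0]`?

6

The query [#6;H0] means: any carbon with no attached hydrogen.
Check the 14 heavy atoms by environment: 1× o (aromatic, H0) → no; 4× c (aromatic, H0) → match; 1× O (H1) → no; 2× C (H0) → match; 1× C (H1) → no; 3× O (H0) → no; 2× C (H3) → no.
Summing the matching environments: 4 + 2 = 6 matching atoms.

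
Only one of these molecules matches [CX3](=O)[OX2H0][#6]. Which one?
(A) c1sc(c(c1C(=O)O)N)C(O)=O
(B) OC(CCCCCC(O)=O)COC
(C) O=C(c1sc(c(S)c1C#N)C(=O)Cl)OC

C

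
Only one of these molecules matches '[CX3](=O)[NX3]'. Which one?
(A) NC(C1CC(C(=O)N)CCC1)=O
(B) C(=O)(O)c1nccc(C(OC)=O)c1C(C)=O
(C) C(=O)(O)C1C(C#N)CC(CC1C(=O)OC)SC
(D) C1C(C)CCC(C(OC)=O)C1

A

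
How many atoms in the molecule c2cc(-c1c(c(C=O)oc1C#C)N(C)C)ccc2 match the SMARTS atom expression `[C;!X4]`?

The query [C;!X4] means: aliphatic carbon that does not have four total connections.
Check the 18 heavy atoms by environment: 1× o (aromatic, X2) → no; 10× c (aromatic, X3) → no; 2× C (X2) → match; 1× N (X3) → no; 2× C (X4) → no; 1× C (X3) → match; 1× O (X1) → no.
Summing the matching environments: 2 + 1 = 3 matching atoms.

3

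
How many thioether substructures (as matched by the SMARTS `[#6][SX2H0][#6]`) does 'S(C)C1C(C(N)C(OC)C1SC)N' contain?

2

[#6][SX2H0][#6] is the SMARTS for a thioether: an aliphatic sulfur bridging two carbons with no H on the sulfur.
The molecule carries 2 separate instances of a methylthio ether (-SCH3) meeting every constraint; each maps to a distinct set of atoms, giving 2 matches.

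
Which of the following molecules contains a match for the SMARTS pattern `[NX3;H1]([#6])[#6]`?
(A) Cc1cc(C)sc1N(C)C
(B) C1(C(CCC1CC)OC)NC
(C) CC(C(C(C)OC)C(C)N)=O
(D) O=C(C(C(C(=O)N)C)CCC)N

[NX3;H1]([#6])[#6] describes a trivalent nitrogen with one H, bonded to two carbons (a secondary amine).
(A) has a dimethylamino group (-N(CH3)2) but the nitrogen has H0, not H1.
(B) contains an N-methylamino group (-NHCH3), which satisfies every atom and bond constraint.
(C) has a primary amino group (-NH2) but the nitrogen has H2 and only one carbon neighbour.
(D) has a primary amide (-C(=O)NH2) but the -C(=O)NH2 nitrogen has H2, not H1.
So the answer is (B).

B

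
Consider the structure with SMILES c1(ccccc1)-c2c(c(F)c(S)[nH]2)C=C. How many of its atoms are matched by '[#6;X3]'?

The query [#6;X3] means: any carbon (aromatic or not) with three total connections.
Check the 15 heavy atoms by environment: 1× n (aromatic, X3) → no; 10× c (aromatic, X3) → match; 2× C (X3) → match; 1× S (X2) → no; 1× F (X1) → no.
Summing the matching environments: 10 + 2 = 12 matching atoms.

12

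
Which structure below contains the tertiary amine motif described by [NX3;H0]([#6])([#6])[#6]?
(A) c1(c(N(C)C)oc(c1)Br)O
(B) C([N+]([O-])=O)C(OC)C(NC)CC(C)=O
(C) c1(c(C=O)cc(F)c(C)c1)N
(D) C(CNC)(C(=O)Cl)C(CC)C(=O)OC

[NX3;H0]([#6])([#6])[#6] describes a trivalent nitrogen with no H, bonded to three carbons (a tertiary amine).
(A) contains a dimethylamino group (-N(CH3)2), which satisfies every atom and bond constraint.
(B) has an N-methylamino group (-NHCH3) but the nitrogen still has one H (H1), not H0.
(C) has a primary amino group (-NH2) but the nitrogen has H2, not H0 with three carbons.
(D) has an N-methylamino group (-NHCH3) but the nitrogen still has one H (H1), not H0.
So the answer is (A).

A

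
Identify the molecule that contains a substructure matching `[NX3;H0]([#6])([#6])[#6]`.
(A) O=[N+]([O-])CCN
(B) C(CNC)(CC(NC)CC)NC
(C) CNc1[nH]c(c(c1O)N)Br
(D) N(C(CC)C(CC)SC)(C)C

D

[NX3;H0]([#6])([#6])[#6] describes a trivalent nitrogen with no H, bonded to three carbons (a tertiary amine).
(A) has a primary amino group (-NH2) but the nitrogen has H2, not H0 with three carbons.
(B) has an N-methylamino group (-NHCH3) but the nitrogen still has one H (H1), not H0.
(C) has an N-methylamino group (-NHCH3) but the nitrogen still has one H (H1), not H0.
(D) contains a dimethylamino group (-N(CH3)2), which satisfies every atom and bond constraint.
So the answer is (D).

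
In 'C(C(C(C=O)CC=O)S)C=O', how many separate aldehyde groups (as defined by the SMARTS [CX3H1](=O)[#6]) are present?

[CX3H1](=O)[#6] is the SMARTS for an aldehyde: an sp2 carbon with one H, double-bonded to O and single-bonded to carbon.
The molecule carries 3 separate instances of an aldehyde (-CHO) meeting every constraint; each maps to a distinct set of atoms, giving 3 matches.

3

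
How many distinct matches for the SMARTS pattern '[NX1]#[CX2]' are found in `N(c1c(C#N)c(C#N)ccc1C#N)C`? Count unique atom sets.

3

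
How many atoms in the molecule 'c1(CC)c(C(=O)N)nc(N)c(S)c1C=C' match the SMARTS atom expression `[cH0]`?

5

The query [cH0] means: aromatic carbon with no attached hydrogen (substituted or ring-fusion).
Check the 15 heavy atoms by environment: 1× n (aromatic, H0) → no; 5× c (aromatic, H0) → match; 2× N (H2) → no; 2× C (H2) → no; 1× C (H3) → no; 1× S (H1) → no; 1× C (H0) → no; 1× O (H0) → no; 1× C (H1) → no.
That gives 5 matching atoms.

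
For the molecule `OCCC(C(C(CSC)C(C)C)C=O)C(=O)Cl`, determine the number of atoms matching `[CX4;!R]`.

10

The query [CX4;!R] means: aliphatic carbon with four total connections, not in a ring.
Check the 17 heavy atoms by environment: 10× C (X4, acyclic) → match; 2× C (X3, acyclic) → no; 2× O (X1, acyclic) → no; 1× Cl (X1, acyclic) → no; 1× O (X2, acyclic) → no; 1× S (X2, acyclic) → no.
That gives 10 matching atoms.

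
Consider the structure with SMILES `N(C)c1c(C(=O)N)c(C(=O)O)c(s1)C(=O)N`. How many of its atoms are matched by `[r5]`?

The query [r5] means: r5 matches atoms in a five-membered ring.
Check the 16 heavy atoms by environment: 1× s (aromatic, in 5-ring) → match; 4× c (aromatic, in 5-ring) → match; 4× C (acyclic) → no; 4× O (acyclic) → no; 3× N (acyclic) → no.
Summing the matching environments: 1 + 4 = 5 matching atoms.

5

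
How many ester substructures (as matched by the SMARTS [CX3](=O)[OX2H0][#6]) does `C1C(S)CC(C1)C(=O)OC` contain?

1

[CX3](=O)[OX2H0][#6] is the SMARTS for an ester: a carbonyl carbon bonded to an oxygen that is itself bonded to carbon (no H on that O).
Exactly one fragment in the molecule meets all constraints, giving 1 match.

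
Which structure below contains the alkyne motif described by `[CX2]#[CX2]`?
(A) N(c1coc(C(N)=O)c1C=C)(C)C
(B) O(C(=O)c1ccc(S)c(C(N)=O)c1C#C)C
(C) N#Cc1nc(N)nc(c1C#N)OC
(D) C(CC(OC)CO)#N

[CX2]#[CX2] describes a carbon-carbon triple bond (an alkyne).
(A) has a vinyl group (-CH=CH2) but the C=C is a double bond; both carbons are CX3, not CX2.
(B) contains an ethynyl group (-C#CH), which satisfies every atom and bond constraint.
(C) has a nitrile (-C#N) but the triple bond is C#N, not C#C.
(D) has a nitrile (-C#N) but the triple bond is C#N, not C#C.
So the answer is (B).

B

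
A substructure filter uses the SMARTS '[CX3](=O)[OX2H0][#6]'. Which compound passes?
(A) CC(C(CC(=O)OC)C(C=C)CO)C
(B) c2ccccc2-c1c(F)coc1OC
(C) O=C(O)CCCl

A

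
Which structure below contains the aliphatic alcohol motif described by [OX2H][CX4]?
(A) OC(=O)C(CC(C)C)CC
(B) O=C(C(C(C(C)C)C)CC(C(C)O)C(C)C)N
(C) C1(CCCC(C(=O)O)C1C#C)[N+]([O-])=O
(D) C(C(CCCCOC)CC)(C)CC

[OX2H][CX4] describes a hydroxyl oxygen bound to an sp3 (X4) carbon (an aliphatic alcohol).
(A) has a carboxylic acid group (-C(=O)OH) but the -OH is on a CX3 carbonyl carbon, not a CX4 carbon.
(B) contains a hydroxyl group (-OH), which satisfies every atom and bond constraint.
(C) has a carboxylic acid group (-C(=O)OH) but the -OH is on a CX3 carbonyl carbon, not a CX4 carbon.
(D) has a methoxy ether (-OCH3) but the oxygen has H0 (ether), not H1.
So the answer is (B).

B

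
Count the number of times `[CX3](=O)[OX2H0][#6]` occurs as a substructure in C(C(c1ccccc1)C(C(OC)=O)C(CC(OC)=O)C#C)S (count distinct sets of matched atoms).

2

[CX3](=O)[OX2H0][#6] is the SMARTS for an ester: a carbonyl carbon bonded to an oxygen that is itself bonded to carbon (no H on that O).
The molecule carries 2 separate instances of a methyl-ester group (-C(=O)OCH3) meeting every constraint; each maps to a distinct set of atoms, giving 2 matches.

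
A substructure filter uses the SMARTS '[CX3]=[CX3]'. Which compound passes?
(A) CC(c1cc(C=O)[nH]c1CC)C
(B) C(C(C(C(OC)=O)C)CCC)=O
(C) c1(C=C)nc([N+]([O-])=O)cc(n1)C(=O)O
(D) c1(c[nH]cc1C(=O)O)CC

[CX3]=[CX3] describes a non-aromatic C=C double bond between two sp2 carbons (an alkene).
(A) has an ethyl group (-CH2CH3) but its C-C bond is a single bond between CX4 carbons, not CX3=CX3.
(B) has an ethyl group (-CH2CH3) but its C-C bond is a single bond between CX4 carbons, not CX3=CX3.
(C) contains a vinyl group (-CH=CH2), which satisfies every atom and bond constraint.
(D) has an ethyl group (-CH2CH3) but its C-C bond is a single bond between CX4 carbons, not CX3=CX3.
So the answer is (C).

C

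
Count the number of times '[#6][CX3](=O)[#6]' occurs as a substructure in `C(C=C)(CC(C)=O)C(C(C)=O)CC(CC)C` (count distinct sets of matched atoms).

2

[#6][CX3](=O)[#6] is the SMARTS for a ketone: a carbonyl carbon (no H) flanked by two carbons.
The molecule carries 2 separate instances of an acetyl/ketone group (-C(=O)CH3) meeting every constraint; each maps to a distinct set of atoms, giving 2 matches.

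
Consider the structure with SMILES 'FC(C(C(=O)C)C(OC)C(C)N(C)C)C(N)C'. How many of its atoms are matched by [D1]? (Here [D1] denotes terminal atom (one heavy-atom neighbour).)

The query [D1] means: atom with exactly one heavy-atom neighbour (degree 1).
Check the 17 heavy atoms by environment: 6× C (D1) → match; 6× C (D3) → no; 1× N (D1) → match; 1× O (D1) → match; 1× O (D2) → no; 1× F (D1) → match; 1× N (D3) → no.
Summing the matching environments: 6 + 1 + 1 + 1 = 9 matching atoms.

9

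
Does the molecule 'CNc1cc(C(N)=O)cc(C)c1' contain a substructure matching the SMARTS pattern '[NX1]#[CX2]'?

No

The pattern [NX1]#[CX2] describes a nitrogen triple-bonded to a two-connected carbon — a nitrile.
The closest candidate here is a primary amide (-C(=O)NH2), but the nitrogen is NX3, not NX1. No other fragment satisfies the full query, so there is no match.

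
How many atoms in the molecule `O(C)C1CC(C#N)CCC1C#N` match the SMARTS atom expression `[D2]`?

The query [D2] means: atom with exactly two heavy-atom neighbours.
Check the 12 heavy atoms by environment: 5× C (D2) → match; 3× C (D3) → no; 2× N (D1) → no; 1× O (D2) → match; 1× C (D1) → no.
Summing the matching environments: 5 + 1 = 6 matching atoms.

6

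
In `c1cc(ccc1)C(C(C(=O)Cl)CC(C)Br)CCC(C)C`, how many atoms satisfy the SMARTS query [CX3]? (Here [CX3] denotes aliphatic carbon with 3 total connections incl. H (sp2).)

Check the 20 heavy atoms by environment: 10× C (X4) → no; 6× c (aromatic, X3) → no; 1× Br (X1) → no; 1× C (X3) → match; 1× O (X1) → no; 1× Cl (X1) → no.
That gives 1 matching atom.

1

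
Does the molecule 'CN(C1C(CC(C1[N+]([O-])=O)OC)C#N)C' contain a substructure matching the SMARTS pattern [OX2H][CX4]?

The pattern [OX2H][CX4] describes a hydroxyl oxygen bound to an sp3 (X4) carbon — an aliphatic alcohol.
The closest candidate here is a methoxy ether (-OCH3), but the oxygen has H0 (ether), not H1. No other fragment satisfies the full query, so there is no match.

No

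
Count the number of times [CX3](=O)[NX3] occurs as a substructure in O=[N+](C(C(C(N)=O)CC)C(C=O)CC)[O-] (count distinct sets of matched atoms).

[CX3](=O)[NX3] is the SMARTS for an amide: a carbonyl carbon bonded to a trivalent nitrogen.
Exactly one fragment in the molecule meets all constraints, giving 1 match.

1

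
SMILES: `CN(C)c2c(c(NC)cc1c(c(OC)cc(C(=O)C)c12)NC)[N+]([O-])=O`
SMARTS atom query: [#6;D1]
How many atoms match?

6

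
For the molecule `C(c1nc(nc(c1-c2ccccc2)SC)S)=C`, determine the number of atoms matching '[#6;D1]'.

2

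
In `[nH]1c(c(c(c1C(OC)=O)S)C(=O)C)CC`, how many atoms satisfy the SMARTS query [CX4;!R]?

The query [CX4;!R] means: aliphatic carbon with four total connections, not in a ring.
Check the 15 heavy atoms by environment: 1× n (aromatic, X3, in 5-ring) → no; 4× c (aromatic, X3, in 5-ring) → no; 2× C (X3, acyclic) → no; 2× O (X1, acyclic) → no; 1× O (X2, acyclic) → no; 4× C (X4, acyclic) → match; 1× S (X2, acyclic) → no.
That gives 4 matching atoms.

4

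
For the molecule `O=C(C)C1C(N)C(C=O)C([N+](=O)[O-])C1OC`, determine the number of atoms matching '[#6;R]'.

5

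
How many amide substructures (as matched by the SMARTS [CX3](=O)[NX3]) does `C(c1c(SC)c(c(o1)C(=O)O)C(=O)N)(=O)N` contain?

2

[CX3](=O)[NX3] is the SMARTS for an amide: a carbonyl carbon bonded to a trivalent nitrogen.
The molecule carries 2 separate instances of a primary amide (-C(=O)NH2) meeting every constraint; each maps to a distinct set of atoms, giving 2 matches.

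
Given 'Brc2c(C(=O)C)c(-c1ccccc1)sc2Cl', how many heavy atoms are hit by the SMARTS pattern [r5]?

5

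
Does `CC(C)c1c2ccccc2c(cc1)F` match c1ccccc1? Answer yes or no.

Yes

The pattern c1ccccc1 describes six aromatic carbons in a ring — a benzene ring.
The required atom environment is present in the molecule, so the pattern matches.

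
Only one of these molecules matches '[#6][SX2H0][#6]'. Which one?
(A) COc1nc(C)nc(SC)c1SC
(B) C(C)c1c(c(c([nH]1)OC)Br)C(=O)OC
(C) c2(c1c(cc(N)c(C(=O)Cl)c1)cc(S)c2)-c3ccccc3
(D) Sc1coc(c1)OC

A

[#6][SX2H0][#6] describes an aliphatic sulfur bridging two carbons with no H on the sulfur (a thioether).
(A) contains a methylthio ether (-SCH3), which satisfies every atom and bond constraint.
(B) has a methoxy ether (-OCH3) but the bridging atom is O, not S.
(C) has a thiol (-SH) but the sulfur has H1, not H0 bridging two carbons.
(D) has a thiol (-SH) but the sulfur has H1, not H0 bridging two carbons.
So the answer is (A).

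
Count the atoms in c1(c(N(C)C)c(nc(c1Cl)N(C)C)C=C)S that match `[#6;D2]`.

Check the 16 heavy atoms by environment: 1× n (aromatic, D2) → no; 5× c (aromatic, D3) → no; 1× Cl (D1) → no; 1× C (D2) → match; 5× C (D1) → no; 2× N (D3) → no; 1× S (D1) → no.
That gives 1 matching atom.

1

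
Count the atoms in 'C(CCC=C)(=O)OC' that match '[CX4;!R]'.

Check the 8 heavy atoms by environment: 3× C (X4, acyclic) → match; 3× C (X3, acyclic) → no; 1× O (X1, acyclic) → no; 1× O (X2, acyclic) → no.
That gives 3 matching atoms.

3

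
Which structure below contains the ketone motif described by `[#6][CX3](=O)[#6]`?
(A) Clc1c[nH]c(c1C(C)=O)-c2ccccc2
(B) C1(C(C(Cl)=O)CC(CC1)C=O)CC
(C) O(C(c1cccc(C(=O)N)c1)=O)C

A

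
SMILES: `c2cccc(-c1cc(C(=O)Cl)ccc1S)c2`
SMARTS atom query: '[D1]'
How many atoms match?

3

Check the 16 heavy atoms by environment: 4× c (aromatic, D3) → no; 8× c (aromatic, D2) → no; 1× C (D3) → no; 1× O (D1) → match; 1× Cl (D1) → match; 1× S (D1) → match.
Summing the matching environments: 1 + 1 + 1 = 3 matching atoms.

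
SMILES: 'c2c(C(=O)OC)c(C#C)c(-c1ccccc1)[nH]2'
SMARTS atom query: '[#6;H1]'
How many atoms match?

7

Check the 17 heavy atoms by environment: 1× n (aromatic, H1) → no; 6× c (aromatic, H1) → match; 4× c (aromatic, H0) → no; 2× C (H0) → no; 2× O (H0) → no; 1× C (H3) → no; 1× C (H1) → match.
Summing the matching environments: 6 + 1 = 7 matching atoms.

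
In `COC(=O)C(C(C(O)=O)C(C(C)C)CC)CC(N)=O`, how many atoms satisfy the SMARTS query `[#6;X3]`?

3

The query [#6;X3] means: any carbon (aromatic or not) with three total connections.
Check the 19 heavy atoms by environment: 10× C (X4) → no; 3× C (X3) → match; 3× O (X1) → no; 1× N (X3) → no; 2× O (X2) → no.
That gives 3 matching atoms.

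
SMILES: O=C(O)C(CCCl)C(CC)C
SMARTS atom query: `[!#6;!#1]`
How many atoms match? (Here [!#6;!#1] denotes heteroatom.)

3

Check the 11 heavy atoms by environment: 8× C → no; 1× Cl → match; 2× O → match.
Summing the matching environments: 1 + 2 = 3 matching atoms.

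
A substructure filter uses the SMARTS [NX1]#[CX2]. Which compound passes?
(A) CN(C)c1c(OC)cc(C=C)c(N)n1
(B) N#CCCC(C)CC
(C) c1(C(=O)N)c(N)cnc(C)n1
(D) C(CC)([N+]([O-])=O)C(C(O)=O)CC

[NX1]#[CX2] describes a nitrogen triple-bonded to a two-connected carbon (a nitrile).
(A) has a primary amino group (-NH2) but the nitrogen is NX3 (three connections), not NX1 triple-bonded.
(B) contains a nitrile (-C#N), which satisfies every atom and bond constraint.
(C) has a primary amino group (-NH2) but the nitrogen is NX3 (three connections), not NX1 triple-bonded.
(D) has a nitro group (-[N+](=O)[O-]) but there is no C#N triple bond.
So the answer is (B).

B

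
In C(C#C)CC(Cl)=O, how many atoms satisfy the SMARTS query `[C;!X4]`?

3

The query [C;!X4] means: aliphatic carbon that does not have four total connections.
Check the 7 heavy atoms by environment: 2× C (X4) → no; 1× C (X3) → match; 1× O (X1) → no; 1× Cl (X1) → no; 2× C (X2) → match.
Summing the matching environments: 1 + 2 = 3 matching atoms.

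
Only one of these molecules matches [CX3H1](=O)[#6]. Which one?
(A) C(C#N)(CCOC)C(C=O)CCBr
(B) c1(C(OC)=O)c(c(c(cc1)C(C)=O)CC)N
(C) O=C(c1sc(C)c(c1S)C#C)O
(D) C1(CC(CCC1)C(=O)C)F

A

[CX3H1](=O)[#6] describes an sp2 carbon with one H, double-bonded to O and single-bonded to carbon (an aldehyde).
(A) contains an aldehyde (-CHO), which satisfies every atom and bond constraint.
(B) has a methyl-ester group (-C(=O)OCH3) but the carbonyl carbon has H0, not H1.
(C) has a carboxylic acid group (-C(=O)OH) but the carbonyl carbon has H0 and is bonded to O, not H1.
(D) has an acetyl/ketone group (-C(=O)CH3) but the carbonyl carbon has H0 (two carbon neighbours), not H1.
So the answer is (A).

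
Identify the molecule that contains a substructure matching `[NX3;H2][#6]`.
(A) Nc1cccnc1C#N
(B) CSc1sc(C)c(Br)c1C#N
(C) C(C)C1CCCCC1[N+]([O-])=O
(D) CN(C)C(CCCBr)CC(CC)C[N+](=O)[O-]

A

[NX3;H2][#6] describes a trivalent nitrogen with two H attached to carbon (a primary amine).
(A) contains a primary amino group (-NH2), which satisfies every atom and bond constraint.
(B) has a nitrile (-C#N) but the nitrogen is NX1 (triple-bonded), not NX3 with two H.
(C) has a nitro group (-[N+](=O)[O-]) but the nitrogen is [N+] with no H, not NX3H2.
(D) has a dimethylamino group (-N(CH3)2) but the nitrogen has H0, not H2.
So the answer is (A).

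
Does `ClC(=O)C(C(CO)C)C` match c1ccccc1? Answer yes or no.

The pattern c1ccccc1 describes six aromatic carbons in a ring — a benzene ring.
The closest candidate here is a methyl group (-CH3), but no six-membered all-carbon aromatic ring is present. No other fragment satisfies the full query, so there is no match.

No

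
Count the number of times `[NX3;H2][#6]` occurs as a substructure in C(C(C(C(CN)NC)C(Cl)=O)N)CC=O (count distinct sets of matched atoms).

2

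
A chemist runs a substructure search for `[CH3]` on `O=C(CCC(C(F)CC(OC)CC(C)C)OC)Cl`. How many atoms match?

4

Check the 18 heavy atoms by environment: 4× C (H2) → no; 4× C (H1) → no; 3× O (H0) → no; 4× C (H3) → match; 1× F (H0) → no; 1× C (H0) → no; 1× Cl (H0) → no.
That gives 4 matching atoms.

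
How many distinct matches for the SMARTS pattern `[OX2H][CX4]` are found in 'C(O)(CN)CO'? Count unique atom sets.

[OX2H][CX4] is the SMARTS for an aliphatic alcohol: a hydroxyl oxygen bound to an sp3 (X4) carbon.
The molecule carries 2 separate instances of a hydroxyl group (-OH) meeting every constraint; each maps to a distinct set of atoms, giving 2 matches.

2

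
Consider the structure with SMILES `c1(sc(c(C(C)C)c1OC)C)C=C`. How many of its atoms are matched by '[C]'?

The query [C] means: uppercase C matches aliphatic (non-aromatic) carbon only.
Check the 13 heavy atoms by environment: 1× s (aromatic) → no; 4× c (aromatic) → no; 7× C → match; 1× O → no.
That gives 7 matching atoms.

7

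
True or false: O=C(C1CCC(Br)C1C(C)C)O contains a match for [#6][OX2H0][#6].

The pattern [#6][OX2H0][#6] describes an aliphatic oxygen bridging two carbons with no H on the oxygen — an ether.
The closest candidate here is a carboxylic acid group (-C(=O)OH), but the -OH oxygen has H1; the =O is OX1, not OX2. No other fragment satisfies the full query, so there is no match.

False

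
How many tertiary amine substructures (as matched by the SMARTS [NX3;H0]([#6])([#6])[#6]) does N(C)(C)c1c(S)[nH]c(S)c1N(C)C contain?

2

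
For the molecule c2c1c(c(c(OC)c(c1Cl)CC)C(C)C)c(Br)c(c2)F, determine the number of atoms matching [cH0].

The query [cH0] means: aromatic carbon with no attached hydrogen (substituted or ring-fusion).
Check the 20 heavy atoms by environment: 8× c (aromatic, H0) → match; 2× c (aromatic, H1) → no; 1× C (H2) → no; 4× C (H3) → no; 1× Br (H0) → no; 1× F (H0) → no; 1× Cl (H0) → no; 1× O (H0) → no; 1× C (H1) → no.
That gives 8 matching atoms.

8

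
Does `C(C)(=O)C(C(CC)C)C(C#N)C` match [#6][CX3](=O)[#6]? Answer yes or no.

The pattern [#6][CX3](=O)[#6] describes a carbonyl carbon (no H) flanked by two carbons — a ketone.
The molecule carries an acetyl/ketone group (-C(=O)CH3), whose atoms satisfy every constraint of the query, so the pattern matches.

Yes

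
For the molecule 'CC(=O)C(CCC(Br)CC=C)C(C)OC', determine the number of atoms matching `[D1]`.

6

Check the 15 heavy atoms by environment: 4× C (D1) → match; 4× C (D3) → no; 4× C (D2) → no; 1× O (D2) → no; 1× Br (D1) → match; 1× O (D1) → match.
Summing the matching environments: 4 + 1 + 1 = 6 matching atoms.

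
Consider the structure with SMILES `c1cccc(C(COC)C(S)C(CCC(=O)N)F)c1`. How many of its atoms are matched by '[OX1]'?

1

The query [OX1] means: aliphatic oxygen with one total connection — typically a carbonyl =O or an oxide.
Check the 19 heavy atoms by environment: 7× C (X4) → no; 1× F (X1) → no; 1× S (X2) → no; 1× O (X2) → no; 1× C (X3) → no; 1× O (X1) → match; 1× N (X3) → no; 6× c (aromatic, X3) → no.
That gives 1 matching atom.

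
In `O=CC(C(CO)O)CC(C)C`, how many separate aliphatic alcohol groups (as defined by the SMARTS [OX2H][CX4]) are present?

2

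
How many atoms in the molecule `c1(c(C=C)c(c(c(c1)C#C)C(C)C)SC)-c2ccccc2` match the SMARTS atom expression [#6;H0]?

7

The query [#6;H0] means: any carbon with no attached hydrogen.
Check the 21 heavy atoms by environment: 6× c (aromatic, H0) → match; 6× c (aromatic, H1) → no; 3× C (H1) → no; 3× C (H3) → no; 1× C (H2) → no; 1× S (H0) → no; 1× C (H0) → match.
Summing the matching environments: 6 + 1 = 7 matching atoms.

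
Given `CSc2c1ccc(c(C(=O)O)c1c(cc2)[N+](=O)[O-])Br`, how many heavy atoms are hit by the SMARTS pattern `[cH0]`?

Check the 19 heavy atoms by environment: 6× c (aromatic, H0) → match; 4× c (aromatic, H1) → no; 1× S (H0) → no; 1× C (H3) → no; 1× Br (H0) → no; 1× N (charge +1, H0) → no; 1× O (charge -1, H0) → no; 2× O (H0) → no; 1× C (H0) → no; 1× O (H1) → no.
That gives 6 matching atoms.

6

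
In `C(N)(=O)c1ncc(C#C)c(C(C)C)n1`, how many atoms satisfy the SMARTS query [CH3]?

The query [CH3] means: aliphatic carbon with exactly three hydrogens.
Check the 14 heavy atoms by environment: 2× n (aromatic, H0) → no; 3× c (aromatic, H0) → no; 1× c (aromatic, H1) → no; 2× C (H0) → no; 1× O (H0) → no; 1× N (H2) → no; 2× C (H1) → no; 2× C (H3) → match.
That gives 2 matching atoms.

2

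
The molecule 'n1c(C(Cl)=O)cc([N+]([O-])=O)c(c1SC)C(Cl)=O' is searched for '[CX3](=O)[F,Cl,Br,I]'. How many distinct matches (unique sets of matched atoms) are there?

2

[CX3](=O)[F,Cl,Br,I] is the SMARTS for an acyl halide: a carbonyl carbon bonded to a halogen.
The molecule carries 2 separate instances of an acyl chloride (-C(=O)Cl) meeting every constraint; each maps to a distinct set of atoms, giving 2 matches.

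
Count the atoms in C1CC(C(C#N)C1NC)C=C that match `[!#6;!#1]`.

2

The query [!#6;!#1] means: not carbon and not hydrogen — any heteroatom.
Check the 11 heavy atoms by environment: 9× C → no; 2× N → match.
That gives 2 matching atoms.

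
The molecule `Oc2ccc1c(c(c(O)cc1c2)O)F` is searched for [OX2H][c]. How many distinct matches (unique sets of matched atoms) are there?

3

[OX2H][c] is the SMARTS for a phenol: a hydroxyl oxygen attached to an aromatic carbon.
The molecule carries 3 separate instances of a hydroxyl group (-OH) meeting every constraint; each maps to a distinct set of atoms, giving 3 matches.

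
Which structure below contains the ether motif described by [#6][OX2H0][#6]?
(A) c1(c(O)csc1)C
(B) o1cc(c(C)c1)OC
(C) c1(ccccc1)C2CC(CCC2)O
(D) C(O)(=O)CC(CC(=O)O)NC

B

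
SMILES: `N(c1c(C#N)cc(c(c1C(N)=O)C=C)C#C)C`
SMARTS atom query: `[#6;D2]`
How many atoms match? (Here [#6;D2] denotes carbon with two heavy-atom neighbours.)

4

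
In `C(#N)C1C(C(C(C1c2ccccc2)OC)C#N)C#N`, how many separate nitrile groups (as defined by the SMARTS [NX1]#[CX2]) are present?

3

[NX1]#[CX2] is the SMARTS for a nitrile: a nitrogen triple-bonded to a two-connected carbon.
The molecule carries 3 separate instances of a nitrile (-C#N) meeting every constraint; each maps to a distinct set of atoms, giving 3 matches.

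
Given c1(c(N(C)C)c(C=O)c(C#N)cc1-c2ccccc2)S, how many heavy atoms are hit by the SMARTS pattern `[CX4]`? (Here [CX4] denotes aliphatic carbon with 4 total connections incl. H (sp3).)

2

The query [CX4] means: C with X4: aliphatic carbon with exactly 4 total connections (bonds + H).
Check the 20 heavy atoms by environment: 12× c (aromatic, X3) → no; 1× C (X2) → no; 1× N (X1) → no; 1× S (X2) → no; 1× N (X3) → no; 2× C (X4) → match; 1× C (X3) → no; 1× O (X1) → no.
That gives 2 matching atoms.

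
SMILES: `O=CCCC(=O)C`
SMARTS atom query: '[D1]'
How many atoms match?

Check the 7 heavy atoms by environment: 3× C (D2) → no; 1× C (D3) → no; 2× O (D1) → match; 1× C (D1) → match.
Summing the matching environments: 2 + 1 = 3 matching atoms.

3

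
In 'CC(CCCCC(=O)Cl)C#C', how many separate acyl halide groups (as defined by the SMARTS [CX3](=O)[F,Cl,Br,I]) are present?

1

[CX3](=O)[F,Cl,Br,I] is the SMARTS for an acyl halide: a carbonyl carbon bonded to a halogen.
Exactly one fragment in the molecule meets all constraints, giving 1 match.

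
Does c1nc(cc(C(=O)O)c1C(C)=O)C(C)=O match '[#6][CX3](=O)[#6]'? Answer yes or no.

The pattern [#6][CX3](=O)[#6] describes a carbonyl carbon (no H) flanked by two carbons — a ketone.
The molecule carries an acetyl/ketone group (-C(=O)CH3), whose atoms satisfy every constraint of the query, so the pattern matches.

Yes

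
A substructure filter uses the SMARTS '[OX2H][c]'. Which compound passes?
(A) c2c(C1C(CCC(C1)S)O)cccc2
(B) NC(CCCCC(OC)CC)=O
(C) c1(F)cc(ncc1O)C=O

[OX2H][c] describes a hydroxyl oxygen attached to an aromatic carbon (a phenol).
(A) has a hydroxyl group (-OH) but the -OH is on an aliphatic carbon, not an aromatic c.
(B) has a methoxy ether (-OCH3) but the oxygen has H0, not H1.
(C) contains a hydroxyl group (-OH), which satisfies every atom and bond constraint.
So the answer is (C).

C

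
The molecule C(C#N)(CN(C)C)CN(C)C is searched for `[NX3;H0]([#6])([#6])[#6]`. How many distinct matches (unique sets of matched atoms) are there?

2

[NX3;H0]([#6])([#6])[#6] is the SMARTS for a tertiary amine: a trivalent nitrogen with no H, bonded to three carbons.
The molecule carries 2 separate instances of a dimethylamino group (-N(CH3)2) meeting every constraint; each maps to a distinct set of atoms, giving 2 matches.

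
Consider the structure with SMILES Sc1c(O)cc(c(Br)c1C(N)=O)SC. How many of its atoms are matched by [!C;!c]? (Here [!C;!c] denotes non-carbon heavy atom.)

6

The query [!C;!c] means: neither aliphatic nor aromatic carbon — same as [!#6].
Check the 14 heavy atoms by environment: 6× c (aromatic) → no; 1× Br → match; 2× S → match; 2× C → no; 2× O → match; 1× N → match.
Summing the matching environments: 1 + 2 + 2 + 1 = 6 matching atoms.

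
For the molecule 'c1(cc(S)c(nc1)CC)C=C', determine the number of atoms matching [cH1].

2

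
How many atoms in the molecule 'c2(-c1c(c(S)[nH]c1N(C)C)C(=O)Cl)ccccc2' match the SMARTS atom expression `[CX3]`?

1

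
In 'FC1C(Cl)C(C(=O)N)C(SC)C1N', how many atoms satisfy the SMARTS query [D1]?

The query [D1] means: atom with exactly one heavy-atom neighbour (degree 1).
Check the 13 heavy atoms by environment: 6× C (D3) → no; 1× F (D1) → match; 1× O (D1) → match; 2× N (D1) → match; 1× S (D2) → no; 1× C (D1) → match; 1× Cl (D1) → match.
Summing the matching environments: 1 + 1 + 2 + 1 + 1 = 6 matching atoms.

6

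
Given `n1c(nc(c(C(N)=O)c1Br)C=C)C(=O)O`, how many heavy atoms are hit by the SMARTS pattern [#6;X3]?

8

The query [#6;X3] means: any carbon (aromatic or not) with three total connections.
Check the 15 heavy atoms by environment: 2× n (aromatic, X2) → no; 4× c (aromatic, X3) → match; 4× C (X3) → match; 2× O (X1) → no; 1× N (X3) → no; 1× O (X2) → no; 1× Br (X1) → no.
Summing the matching environments: 4 + 4 = 8 matching atoms.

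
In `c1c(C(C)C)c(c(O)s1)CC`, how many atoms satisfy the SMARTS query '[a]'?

5

The query [a] means: a matches any aromatic atom.
Check the 11 heavy atoms by environment: 1× s (aromatic) → match; 4× c (aromatic) → match; 5× C → no; 1× O → no.
Summing the matching environments: 1 + 4 = 5 matching atoms.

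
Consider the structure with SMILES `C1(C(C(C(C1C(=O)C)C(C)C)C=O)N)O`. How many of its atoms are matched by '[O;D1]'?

The query [O;D1] means: aliphatic oxygen bonded to exactly one heavy atom.
Check the 15 heavy atoms by environment: 7× C (D3) → no; 3× O (D1) → match; 3× C (D1) → no; 1× C (D2) → no; 1× N (D1) → no.
That gives 3 matching atoms.

3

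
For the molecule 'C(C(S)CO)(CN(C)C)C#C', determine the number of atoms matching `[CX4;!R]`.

The query [CX4;!R] means: aliphatic carbon with four total connections, not in a ring.
Check the 11 heavy atoms by environment: 6× C (X4, acyclic) → match; 1× O (X2, acyclic) → no; 2× C (X2, acyclic) → no; 1× N (X3, acyclic) → no; 1× S (X2, acyclic) → no.
That gives 6 matching atoms.

6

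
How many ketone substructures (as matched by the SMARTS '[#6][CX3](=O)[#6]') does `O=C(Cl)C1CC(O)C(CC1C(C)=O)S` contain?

1

[#6][CX3](=O)[#6] is the SMARTS for a ketone: a carbonyl carbon (no H) flanked by two carbons.
Exactly one fragment in the molecule meets all constraints, giving 1 match.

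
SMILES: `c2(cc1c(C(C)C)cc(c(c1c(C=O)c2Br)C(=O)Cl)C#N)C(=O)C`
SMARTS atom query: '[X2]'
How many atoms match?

Check the 24 heavy atoms by environment: 10× c (aromatic, X3) → no; 1× C (X2) → match; 1× N (X1) → no; 3× C (X3) → no; 3× O (X1) → no; 4× C (X4) → no; 1× Cl (X1) → no; 1× Br (X1) → no.
That gives 1 matching atom.

1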